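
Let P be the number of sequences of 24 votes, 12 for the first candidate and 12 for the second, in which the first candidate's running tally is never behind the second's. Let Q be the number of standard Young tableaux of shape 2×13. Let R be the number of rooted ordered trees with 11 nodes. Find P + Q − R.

Ballot sequences with n votes each where one side never trails are Dyck words, counted by C_n; here n = 12. So P = C_12 = 208012.
By the hook-length formula (or a Dyck-path bijection), SYT of shape 2×13 number C_13. So Q = C_13 = 742900.
A rooted plane tree on 11 nodes has 10 edges, and such trees are counted by C_10. So R = C_10 = 16796.
P + Q − R = 208012 + 742900 − 16796 = 934116.

934116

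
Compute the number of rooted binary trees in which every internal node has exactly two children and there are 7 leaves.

Full binary trees with 7 leaves have 7−1 = 6 internal nodes, so there are C_6 of them.
C_6 = 132.

132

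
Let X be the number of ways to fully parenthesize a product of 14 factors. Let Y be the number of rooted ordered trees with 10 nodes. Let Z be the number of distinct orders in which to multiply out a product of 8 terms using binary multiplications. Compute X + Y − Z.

Parenthesizations of m factors correspond to full binary trees with m leaves, counted by C_{m−1}; m = 14 gives C_13. So X = C_13 = 742900.
Rooted ordered (plane) trees on m nodes have m−1 edges and are counted by C_{m−1}; m = 10 gives C_9. So Y = C_9 = 4862.
Bracketing 8 factors into binary products is counted by C_{8−1} = C_7. So Z = C_7 = 429.
X + Y − Z = 742900 + 4862 − 429 = 747333.

747333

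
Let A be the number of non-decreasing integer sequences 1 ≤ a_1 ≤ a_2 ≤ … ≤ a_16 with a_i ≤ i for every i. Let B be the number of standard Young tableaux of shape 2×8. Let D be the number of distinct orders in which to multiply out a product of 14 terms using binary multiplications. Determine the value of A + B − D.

Such sub-staircase sequences of length n are counted by C_n; here n = 16. So A = C_16 = 35357670.
By the hook-length formula (or a Dyck-path bijection), SYT of shape 2×8 number C_8. So B = C_8 = 1430.
Bracketing 14 factors into binary products is counted by C_{14−1} = C_13. So D = C_13 = 742900.
A + B − D = 35357670 + 1430 − 742900 = 34616200.

34616200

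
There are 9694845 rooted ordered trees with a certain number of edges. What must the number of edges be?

Rooted ordered trees with n edges are counted by C_n. Since C_15 = 9694845, the index is 15.

15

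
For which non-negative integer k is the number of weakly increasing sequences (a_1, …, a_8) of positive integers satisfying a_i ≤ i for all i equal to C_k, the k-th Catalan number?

8

Weakly increasing sequences with a_i ≤ i biject with Dyck paths of semilength 8, so there are C_8.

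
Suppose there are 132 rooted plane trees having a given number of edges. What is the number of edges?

6

Rooted ordered trees with n edges are counted by C_n. The Catalan number equal to 132 is C_6.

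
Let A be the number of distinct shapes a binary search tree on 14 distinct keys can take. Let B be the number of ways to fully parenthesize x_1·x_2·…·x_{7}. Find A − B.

Rooted binary trees with 14 nodes (each child slot possibly empty) number C_14. So A = C_14 = 2674440.
Bracketing 7 factors into binary products is counted by C_{7−1} = C_6. So B = C_6 = 132.
A − B = 2674440 − 132 = 2674308.

2674308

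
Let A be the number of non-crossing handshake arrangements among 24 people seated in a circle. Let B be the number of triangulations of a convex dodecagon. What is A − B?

191216

With 24 = 2·12 people, non-crossing handshake pairings are non-crossing perfect matchings on a circle, counted by C_12. So A = C_12 = 208012.
The number of triangulations of a 12-gon is the Catalan number C_10 (index = sides − 2). So B = C_10 = 16796.
A − B = 208012 − 16796 = 191216.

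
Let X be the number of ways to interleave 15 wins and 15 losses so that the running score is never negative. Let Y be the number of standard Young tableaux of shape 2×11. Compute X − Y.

Ballot sequences with n votes each where one side never trails are Dyck words, counted by C_n; here n = 15. So X = C_15 = 9694845.
By the hook-length formula (or a Dyck-path bijection), SYT of shape 2×11 number C_11. So Y = C_11 = 58786.
X − Y = 9694845 − 58786 = 9636059.

9636059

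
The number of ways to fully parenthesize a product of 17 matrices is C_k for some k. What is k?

16

Ways to associate a product of 17 factors correspond to binary trees on 17 leaves, so the count is C_16.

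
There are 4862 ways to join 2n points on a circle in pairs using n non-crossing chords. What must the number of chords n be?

9

Non-crossing pairings of 2n points on a circle are counted by C_n. Since C_9 = 4862, the index is 9.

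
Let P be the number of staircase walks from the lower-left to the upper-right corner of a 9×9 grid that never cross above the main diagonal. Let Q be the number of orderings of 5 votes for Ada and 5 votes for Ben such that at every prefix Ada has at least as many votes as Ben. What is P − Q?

Sub-diagonal monotone paths from (0,0) to (9,9) biject with Dyck paths of semilength 9, giving C_9. So P = C_9 = 4862.
Ballot sequences with n votes each where one side never trails are Dyck words, counted by C_n; here n = 5. So Q = C_5 = 42.
P − Q = 4862 − 42 = 4820.

4820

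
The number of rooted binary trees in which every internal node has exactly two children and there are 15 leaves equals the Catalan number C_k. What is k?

A full binary tree with L leaves has L−1 internal nodes and is counted by C_{L−1}; L = 15 gives C_14.

14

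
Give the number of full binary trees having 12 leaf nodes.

Full binary trees with 12 leaves have 12−1 = 11 internal nodes, so there are C_11 of them.
C_11 = 58786.

58786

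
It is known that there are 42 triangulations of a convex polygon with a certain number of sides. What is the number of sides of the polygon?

Triangulations of a convex m-gon are counted by C_{m−2}, and C_5 = 42.
So m − 2 = 5, giving m = 7 sides.

7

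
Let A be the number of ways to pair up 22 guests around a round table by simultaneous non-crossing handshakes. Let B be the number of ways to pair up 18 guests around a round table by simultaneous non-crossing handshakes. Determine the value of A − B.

53924

Non-crossing handshake pairings of 2n people are counted by C_n; 22 people gives n = 11. So A = C_11 = 58786.
Non-crossing handshake pairings of 2n people are counted by C_n; 18 people gives n = 9. So B = C_9 = 4862.
A − B = 58786 − 4862 = 53924.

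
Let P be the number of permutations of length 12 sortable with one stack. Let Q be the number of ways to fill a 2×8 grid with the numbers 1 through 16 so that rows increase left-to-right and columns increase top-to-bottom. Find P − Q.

Stack-sortable permutations are exactly the 231-avoiding ones, counted by C_n; here n = 12. So P = C_12 = 208012.
By the hook-length formula (or a Dyck-path bijection), SYT of shape 2×8 number C_8. So Q = C_8 = 1430.
P − Q = 208012 − 1430 = 206582.

206582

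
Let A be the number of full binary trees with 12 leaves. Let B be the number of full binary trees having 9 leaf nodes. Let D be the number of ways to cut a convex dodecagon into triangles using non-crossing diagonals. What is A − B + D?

A full binary tree with L leaves has L−1 internal nodes and is counted by C_{L−1}; L = 12 gives C_11. So A = C_11 = 58786.
A full binary tree with L leaves has L−1 internal nodes and is counted by C_{L−1}; L = 9 gives C_8. So B = C_8 = 1430.
A convex 12-gon is triangulated into 10 triangles, and the number of such triangulations is the Catalan number C_{12−2} = C_10. So D = C_10 = 16796.
A − B + D = 58786 − 1430 + 16796 = 74152.

74152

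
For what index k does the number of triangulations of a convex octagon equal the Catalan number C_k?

6

A convex 8-gon is triangulated into 6 triangles, and the number of such triangulations is the Catalan number C_{8−2} = C_6.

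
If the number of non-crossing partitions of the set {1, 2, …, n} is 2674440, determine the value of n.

14

Non-crossing partitions of [n] are counted by C_n; 2674440 = C_14.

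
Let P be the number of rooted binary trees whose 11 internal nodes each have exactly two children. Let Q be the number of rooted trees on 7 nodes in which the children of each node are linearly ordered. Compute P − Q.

58654

Full binary trees with n internal nodes are counted by C_n; here n = 11. So P = C_11 = 58786.
A rooted plane tree on 7 nodes has 6 edges, and such trees are counted by C_6. So Q = C_6 = 132.
P − Q = 58786 − 132 = 58654.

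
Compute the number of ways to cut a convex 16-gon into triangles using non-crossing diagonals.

2674440

A convex 16-gon is triangulated into 14 triangles, and the number of such triangulations is the Catalan number C_{16−2} = C_14.
C_14 = C(28,14)/15 = 40116600/15 = 2674440.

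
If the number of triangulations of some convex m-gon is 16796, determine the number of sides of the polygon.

12

Triangulations of a convex m-gon are counted by C_{m−2}, and C_10 = 16796.
So m − 2 = 10, giving m = 12 sides.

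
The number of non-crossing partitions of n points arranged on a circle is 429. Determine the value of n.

7

Non-crossing partitions of [n] are counted by C_n. Since C_7 = 429, the index is 7.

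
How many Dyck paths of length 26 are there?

A Dyck path with 13 up-steps and 13 down-steps has semilength 13, so there are C_13 of them.
C_13 = C_12 · 2(2·12+1)/(12+2) = 208012 · 50/14 = 742900.

742900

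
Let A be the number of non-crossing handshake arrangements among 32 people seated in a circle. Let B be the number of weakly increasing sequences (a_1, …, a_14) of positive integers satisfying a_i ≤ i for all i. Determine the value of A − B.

32683230

Non-crossing handshake pairings of 2n people are counted by C_n; 32 people gives n = 16. So A = C_16 = 35357670.
Such sub-staircase sequences of length n are counted by C_n; here n = 14. So B = C_14 = 2674440.
A − B = 35357670 − 2674440 = 32683230.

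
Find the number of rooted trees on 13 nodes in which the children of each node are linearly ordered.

Rooted ordered (plane) trees on m nodes have m−1 edges and are counted by C_{m−1}; m = 13 gives C_12.
C_12 = C(24,12)/13 = 2704156/13 = 208012.

208012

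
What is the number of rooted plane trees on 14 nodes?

A rooted plane tree on 14 nodes has 13 edges, and such trees are counted by C_13.
C_13 = C(26,13)/14 = 10400600/14 = 742900.

742900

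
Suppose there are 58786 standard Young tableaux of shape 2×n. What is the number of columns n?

Standard Young tableaux of shape 2×n are counted by C_n. Since C_11 = 58786, the index is 11.

11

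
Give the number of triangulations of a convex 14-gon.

208012

Triangulations of a convex m-gon are counted by C_{m−2}; with m = 14 this is C_12.
C_12 = 208012.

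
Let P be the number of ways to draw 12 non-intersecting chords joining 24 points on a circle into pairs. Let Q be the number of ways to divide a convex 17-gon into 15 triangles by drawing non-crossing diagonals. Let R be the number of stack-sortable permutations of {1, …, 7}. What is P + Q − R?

Non-crossing perfect matchings of 2n points on a circle are counted by C_n; with 24 points, n = 12. So P = C_12 = 208012.
A convex 17-gon is triangulated into 15 triangles, and the number of such triangulations is the Catalan number C_{17−2} = C_15. So Q = C_15 = 9694845.
Stack-sortable permutations are exactly the 231-avoiding ones, counted by C_n; here n = 7. So R = C_7 = 429.
P + Q − R = 208012 + 9694845 − 429 = 9902428.

9902428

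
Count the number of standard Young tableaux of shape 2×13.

742900

By the hook-length formula (or a Dyck-path bijection), SYT of shape 2×13 number C_13.
C_13 = C(26,13)/14 = 10400600/14 = 742900.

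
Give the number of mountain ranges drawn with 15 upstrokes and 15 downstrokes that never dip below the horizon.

9694845

Dyck paths of semilength n (length 2n) are counted by C_n; here n = 15.
C_15 = C_14 · 2(2·14+1)/(14+2) = 2674440 · 58/16 = 9694845.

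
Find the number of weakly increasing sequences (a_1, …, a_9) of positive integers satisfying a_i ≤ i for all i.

4862

Such sub-staircase sequences of length n are counted by C_n; here n = 9.
C_9 = C(18,9)/10 = 48620/10 = 4862.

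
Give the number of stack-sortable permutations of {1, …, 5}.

42

Stack-sortable permutations are exactly the 231-avoiding ones, counted by C_n; here n = 5.
C_5 = 42.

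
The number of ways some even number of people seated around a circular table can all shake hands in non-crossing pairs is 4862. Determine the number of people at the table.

18

Non-crossing handshake pairings of 2n people are counted by C_n. The Catalan number equal to 4862 is C_9.
So n = 9, and there are 2n = 18 people.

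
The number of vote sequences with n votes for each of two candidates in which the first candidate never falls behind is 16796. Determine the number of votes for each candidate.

10

Such ballot sequences with n votes each are counted by C_n. The Catalan number equal to 16796 is C_10.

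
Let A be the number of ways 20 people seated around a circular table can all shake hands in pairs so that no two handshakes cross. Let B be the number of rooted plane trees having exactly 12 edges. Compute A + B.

Non-crossing handshake pairings of 2n people are counted by C_n; 20 people gives n = 10. So A = C_10 = 16796.
Rooted ordered trees with n edges are counted by C_n; here n = 12. So B = C_12 = 208012.
A + B = 16796 + 208012 = 224808.

224808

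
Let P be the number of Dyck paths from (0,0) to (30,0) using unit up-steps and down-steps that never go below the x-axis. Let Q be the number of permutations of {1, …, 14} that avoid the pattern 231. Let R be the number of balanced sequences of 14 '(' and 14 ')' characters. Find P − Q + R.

9694845

A Dyck path with 15 up-steps and 15 down-steps has semilength 15, so there are C_15 of them. So P = C_15 = 9694845.
Permutations of [n] avoiding any single length-3 pattern are counted by C_n; here n = 14. So Q = C_14 = 2674440.
Balanced strings of n pairs of brackets are counted by C_n; here n = 14. So R = C_14 = 2674440.
P − Q + R = 9694845 − 2674440 + 2674440 = 9694845.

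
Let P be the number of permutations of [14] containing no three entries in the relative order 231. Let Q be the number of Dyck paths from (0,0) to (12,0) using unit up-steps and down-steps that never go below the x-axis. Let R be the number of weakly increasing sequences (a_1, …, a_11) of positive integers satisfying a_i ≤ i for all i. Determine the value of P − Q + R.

2733094

For any fixed pattern of length 3, the pattern-avoiding permutations of [14] number C_14. So P = C_14 = 2674440.
A Dyck path with 6 up-steps and 6 down-steps has semilength 6, so there are C_6 of them. So Q = C_6 = 132.
Such sub-staircase sequences of length n are counted by C_n; here n = 11. So R = C_11 = 58786.
P − Q + R = 2674440 − 132 + 58786 = 2733094.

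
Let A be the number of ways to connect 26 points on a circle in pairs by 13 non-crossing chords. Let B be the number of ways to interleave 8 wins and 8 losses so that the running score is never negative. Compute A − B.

741470

Pairing 26 circle points by 13 non-crossing chords gives C_13 matchings. So A = C_13 = 742900.
Ballot sequences with n votes each where one side never trails are Dyck words, counted by C_n; here n = 8. So B = C_8 = 1430.
A − B = 742900 − 1430 = 741470.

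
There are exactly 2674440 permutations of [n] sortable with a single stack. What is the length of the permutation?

14

Stack-sortable permutations of [n] are counted by C_n, and C_14 = 2674440.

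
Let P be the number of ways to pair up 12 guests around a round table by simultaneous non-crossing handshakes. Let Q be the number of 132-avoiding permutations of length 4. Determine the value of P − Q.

With 12 = 2·6 people, non-crossing handshake pairings are non-crossing perfect matchings on a circle, counted by C_6. So P = C_6 = 132.
For any fixed pattern of length 3, the pattern-avoiding permutations of [4] number C_4. So Q = C_4 = 14.
P − Q = 132 − 14 = 118.

118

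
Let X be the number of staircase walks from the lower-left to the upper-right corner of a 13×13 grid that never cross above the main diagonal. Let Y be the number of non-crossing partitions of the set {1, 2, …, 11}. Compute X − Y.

Sub-diagonal monotone paths from (0,0) to (13,13) biject with Dyck paths of semilength 13, giving C_13. So X = C_13 = 742900.
The non-crossing partitions of [11] form a lattice of size C_11. So Y = C_11 = 58786.
X − Y = 742900 − 58786 = 684114.

684114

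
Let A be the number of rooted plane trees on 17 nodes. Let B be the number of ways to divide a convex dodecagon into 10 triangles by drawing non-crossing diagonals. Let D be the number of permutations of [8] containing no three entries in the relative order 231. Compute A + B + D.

A rooted plane tree on 17 nodes has 16 edges, and such trees are counted by C_16. So A = C_16 = 35357670.
Triangulations of a convex m-gon are counted by C_{m−2}; with m = 12 this is C_10. So B = C_10 = 16796.
Permutations of [n] avoiding any single length-3 pattern are counted by C_n; here n = 8. So D = C_8 = 1430.
A + B + D = 35357670 + 16796 + 1430 = 35375896.

35375896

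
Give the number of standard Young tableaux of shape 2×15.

9694845

Standard Young tableaux of shape 2×n are counted by C_n; here n = 15.
C_15 = 9694845.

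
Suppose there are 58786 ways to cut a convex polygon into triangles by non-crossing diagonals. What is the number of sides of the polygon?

Triangulations of a convex m-gon are counted by C_{m−2}. The Catalan number equal to 58786 is C_11.
So m − 2 = 11, giving m = 13 sides.

13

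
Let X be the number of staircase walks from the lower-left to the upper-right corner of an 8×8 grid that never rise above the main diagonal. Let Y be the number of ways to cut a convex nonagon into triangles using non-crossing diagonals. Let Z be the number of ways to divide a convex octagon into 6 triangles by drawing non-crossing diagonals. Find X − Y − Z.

869

Sub-diagonal monotone paths from (0,0) to (8,8) biject with Dyck paths of semilength 8, giving C_8. So X = C_8 = 1430.
A convex 9-gon is triangulated into 7 triangles, and the number of such triangulations is the Catalan number C_{9−2} = C_7. So Y = C_7 = 429.
The number of triangulations of an 8-gon is the Catalan number C_6 (index = sides − 2). So Z = C_6 = 132.
X − Y − Z = 1430 − 429 − 132 = 869.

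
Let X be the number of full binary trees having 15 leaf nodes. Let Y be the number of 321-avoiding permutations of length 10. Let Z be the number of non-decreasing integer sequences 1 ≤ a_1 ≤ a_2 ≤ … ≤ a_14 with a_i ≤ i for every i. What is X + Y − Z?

16796

Full binary trees with 15 leaves have 15−1 = 14 internal nodes, so there are C_14 of them. So X = C_14 = 2674440.
For any fixed pattern of length 3, the pattern-avoiding permutations of [10] number C_10. So Y = C_10 = 16796.
Weakly increasing sequences with a_i ≤ i biject with Dyck paths of semilength 14, so there are C_14. So Z = C_14 = 2674440.
X + Y − Z = 2674440 + 16796 − 2674440 = 16796.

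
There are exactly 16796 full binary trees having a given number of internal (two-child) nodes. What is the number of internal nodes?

Full binary trees with n internal nodes are counted by C_n, and C_10 = 16796.

10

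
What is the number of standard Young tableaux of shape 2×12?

By the hook-length formula (or a Dyck-path bijection), SYT of shape 2×12 number C_12.
C_12 = C(24,12)/13 = 2704156/13 = 208012.

208012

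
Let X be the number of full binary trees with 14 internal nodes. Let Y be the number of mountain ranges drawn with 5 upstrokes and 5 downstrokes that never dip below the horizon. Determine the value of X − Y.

2674398

The number of full binary trees on 14 internal nodes is the Catalan number C_14. So X = C_14 = 2674440.
A Dyck path with 5 up-steps and 5 down-steps has semilength 5, so there are C_5 of them. So Y = C_5 = 42.
X − Y = 2674440 − 42 = 2674398.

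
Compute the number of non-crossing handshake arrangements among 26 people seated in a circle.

742900

With 26 = 2·13 people, non-crossing handshake pairings are non-crossing perfect matchings on a circle, counted by C_13.
C_13 = C(26,13)/14 = 10400600/14 = 742900.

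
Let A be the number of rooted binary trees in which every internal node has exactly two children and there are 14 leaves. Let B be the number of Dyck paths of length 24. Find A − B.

534888

Full binary trees with 14 leaves have 14−1 = 13 internal nodes, so there are C_13 of them. So A = C_13 = 742900.
Paths of 12 up- and 12 down-steps that never dip below the axis are Dyck paths; their count is C_12. So B = C_12 = 208012.
A − B = 742900 − 208012 = 534888.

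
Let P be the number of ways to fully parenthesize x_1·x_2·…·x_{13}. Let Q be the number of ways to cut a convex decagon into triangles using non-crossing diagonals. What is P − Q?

206582

Parenthesizations of m factors correspond to full binary trees with m leaves, counted by C_{m−1}; m = 13 gives C_12. So P = C_12 = 208012.
The number of triangulations of a 10-gon is the Catalan number C_8 (index = sides − 2). So Q = C_8 = 1430.
P − Q = 208012 − 1430 = 206582.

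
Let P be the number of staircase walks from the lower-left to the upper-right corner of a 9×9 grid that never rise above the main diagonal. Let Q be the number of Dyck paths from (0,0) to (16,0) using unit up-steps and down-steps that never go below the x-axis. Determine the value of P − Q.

3432

Monotone paths in an n×n grid that stay weakly below the diagonal are counted by C_n; here n = 9. So P = C_9 = 4862.
Paths of 8 up- and 8 down-steps that never dip below the axis are Dyck paths; their count is C_8. So Q = C_8 = 1430.
P − Q = 4862 − 1430 = 3432.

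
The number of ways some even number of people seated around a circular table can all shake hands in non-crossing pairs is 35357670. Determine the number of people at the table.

Non-crossing handshake pairings of 2n people are counted by C_n. Since C_16 = 35357670, the index is 16.
So n = 16, and there are 2n = 32 people.

32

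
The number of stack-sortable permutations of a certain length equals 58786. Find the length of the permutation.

Stack-sortable permutations of [n] are counted by C_n. The Catalan number equal to 58786 is C_11.

11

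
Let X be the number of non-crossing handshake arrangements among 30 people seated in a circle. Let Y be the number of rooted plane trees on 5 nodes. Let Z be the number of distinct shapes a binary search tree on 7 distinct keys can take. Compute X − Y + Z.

9695260

Non-crossing handshake pairings of 2n people are counted by C_n; 30 people gives n = 15. So X = C_15 = 9694845.
Rooted ordered (plane) trees on m nodes have m−1 edges and are counted by C_{m−1}; m = 5 gives C_4. So Y = C_4 = 14.
Rooted binary trees with 7 nodes (each child slot possibly empty) number C_7. So Z = C_7 = 429.
X − Y + Z = 9694845 − 14 + 429 = 9695260.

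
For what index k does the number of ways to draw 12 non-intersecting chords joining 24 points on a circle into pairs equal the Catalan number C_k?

Pairing 24 circle points by 12 non-crossing chords gives C_12 matchings.

12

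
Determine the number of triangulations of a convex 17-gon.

A convex 17-gon is triangulated into 15 triangles, and the number of such triangulations is the Catalan number C_{17−2} = C_15.
C_15 = C(30,15)/16 = 155117520/16 = 9694845.

9694845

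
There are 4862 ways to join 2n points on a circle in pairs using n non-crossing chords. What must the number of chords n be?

Non-crossing pairings of 2n points on a circle are counted by C_n, and C_9 = 4862.

9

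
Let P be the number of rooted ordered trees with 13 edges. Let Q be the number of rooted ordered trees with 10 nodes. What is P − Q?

738038

Rooted ordered trees with n edges are counted by C_n; here n = 13. So P = C_13 = 742900.
A rooted plane tree on 10 nodes has 9 edges, and such trees are counted by C_9. So Q = C_9 = 4862.
P − Q = 742900 − 4862 = 738038.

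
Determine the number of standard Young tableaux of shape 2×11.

Standard Young tableaux of shape 2×n are counted by C_n; here n = 11.
C_11 = C(22,11)/12 = 705432/12 = 58786.

58786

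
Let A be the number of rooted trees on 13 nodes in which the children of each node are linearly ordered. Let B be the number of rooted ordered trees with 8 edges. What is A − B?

A rooted plane tree on 13 nodes has 12 edges, and such trees are counted by C_12. So A = C_12 = 208012.
A rooted plane tree with 8 edges has 9 nodes, and the count is C_8. So B = C_8 = 1430.
A − B = 208012 − 1430 = 206582.

206582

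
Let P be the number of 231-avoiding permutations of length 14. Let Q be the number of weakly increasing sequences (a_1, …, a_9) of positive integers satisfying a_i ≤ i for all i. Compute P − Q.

Permutations of [n] avoiding any single length-3 pattern are counted by C_n; here n = 14. So P = C_14 = 2674440.
Weakly increasing sequences with a_i ≤ i biject with Dyck paths of semilength 9, so there are C_9. So Q = C_9 = 4862.
P − Q = 2674440 − 4862 = 2669578.

2669578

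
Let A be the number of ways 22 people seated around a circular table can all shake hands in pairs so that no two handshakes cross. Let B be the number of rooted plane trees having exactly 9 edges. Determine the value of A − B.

Non-crossing handshake pairings of 2n people are counted by C_n; 22 people gives n = 11. So A = C_11 = 58786.
A rooted plane tree with 9 edges has 10 nodes, and the count is C_9. So B = C_9 = 4862.
A − B = 58786 − 4862 = 53924.

53924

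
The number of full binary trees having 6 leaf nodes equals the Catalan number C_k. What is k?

A full binary tree with L leaves has L−1 internal nodes and is counted by C_{L−1}; L = 6 gives C_5.

5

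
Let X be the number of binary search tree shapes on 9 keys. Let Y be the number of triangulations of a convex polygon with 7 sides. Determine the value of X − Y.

4820

Rooted binary trees with 9 nodes (each child slot possibly empty) number C_9. So X = C_9 = 4862.
A convex 7-gon is triangulated into 5 triangles, and the number of such triangulations is the Catalan number C_{7−2} = C_5. So Y = C_5 = 42.
X − Y = 4862 − 42 = 4820.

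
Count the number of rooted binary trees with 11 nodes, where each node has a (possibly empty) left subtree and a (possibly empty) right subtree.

58786

Binary trees (left/right distinguished) on n nodes are counted by C_n; here n = 11.
C_11 = 58786.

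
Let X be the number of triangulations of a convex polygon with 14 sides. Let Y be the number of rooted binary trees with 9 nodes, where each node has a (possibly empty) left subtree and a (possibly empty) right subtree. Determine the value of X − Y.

203150

The number of triangulations of a 14-gon is the Catalan number C_12 (index = sides − 2). So X = C_12 = 208012.
Rooted binary trees with 9 nodes (each child slot possibly empty) number C_9. So Y = C_9 = 4862.
X − Y = 208012 − 4862 = 203150.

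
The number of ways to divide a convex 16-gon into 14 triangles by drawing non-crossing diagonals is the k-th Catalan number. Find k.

Triangulations of a convex m-gon are counted by C_{m−2}; with m = 16 this is C_14.

14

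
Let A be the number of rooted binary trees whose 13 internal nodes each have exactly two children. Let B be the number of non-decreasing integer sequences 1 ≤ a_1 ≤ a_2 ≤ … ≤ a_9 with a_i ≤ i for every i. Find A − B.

738038

The number of full binary trees on 13 internal nodes is the Catalan number C_13. So A = C_13 = 742900.
Weakly increasing sequences with a_i ≤ i biject with Dyck paths of semilength 9, so there are C_9. So B = C_9 = 4862.
A − B = 742900 − 4862 = 738038.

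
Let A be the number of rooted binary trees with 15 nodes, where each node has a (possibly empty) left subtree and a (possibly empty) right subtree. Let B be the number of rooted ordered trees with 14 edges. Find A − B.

Rooted binary trees with 15 nodes (each child slot possibly empty) number C_15. So A = C_15 = 9694845.
A rooted plane tree with 14 edges has 15 nodes, and the count is C_14. So B = C_14 = 2674440.
A − B = 9694845 − 2674440 = 7020405.

7020405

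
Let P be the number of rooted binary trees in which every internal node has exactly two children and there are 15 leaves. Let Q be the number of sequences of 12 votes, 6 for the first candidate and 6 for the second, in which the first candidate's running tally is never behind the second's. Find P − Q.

A full binary tree with L leaves has L−1 internal nodes and is counted by C_{L−1}; L = 15 gives C_14. So P = C_14 = 2674440.
Reading a vote for the leader as '(' and for the other as ')' turns such a sequence into a balanced string of 6 pairs, so the count is C_6. So Q = C_6 = 132.
P − Q = 2674440 − 132 = 2674308.

2674308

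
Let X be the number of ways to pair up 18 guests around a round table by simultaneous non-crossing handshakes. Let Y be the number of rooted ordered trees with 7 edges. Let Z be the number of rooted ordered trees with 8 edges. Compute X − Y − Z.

Non-crossing handshake pairings of 2n people are counted by C_n; 18 people gives n = 9. So X = C_9 = 4862.
A rooted plane tree with 7 edges has 8 nodes, and the count is C_7. So Y = C_7 = 429.
A rooted plane tree with 8 edges has 9 nodes, and the count is C_8. So Z = C_8 = 1430.
X − Y − Z = 4862 − 429 − 1430 = 3003.

3003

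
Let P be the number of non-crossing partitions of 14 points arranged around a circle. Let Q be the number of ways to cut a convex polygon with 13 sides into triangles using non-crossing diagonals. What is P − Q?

2615654

The non-crossing partitions of [14] form a lattice of size C_14. So P = C_14 = 2674440.
The number of triangulations of a 13-gon is the Catalan number C_11 (index = sides − 2). So Q = C_11 = 58786.
P − Q = 2674440 − 58786 = 2615654.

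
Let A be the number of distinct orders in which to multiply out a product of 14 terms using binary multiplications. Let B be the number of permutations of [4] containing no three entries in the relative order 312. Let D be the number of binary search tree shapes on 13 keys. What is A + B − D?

Parenthesizations of m factors correspond to full binary trees with m leaves, counted by C_{m−1}; m = 14 gives C_13. So A = C_13 = 742900.
Permutations of [n] avoiding any single length-3 pattern are counted by C_n; here n = 4. So B = C_4 = 14.
Rooted binary trees with 13 nodes (each child slot possibly empty) number C_13. So D = C_13 = 742900.
A + B − D = 742900 + 14 − 742900 = 14.

14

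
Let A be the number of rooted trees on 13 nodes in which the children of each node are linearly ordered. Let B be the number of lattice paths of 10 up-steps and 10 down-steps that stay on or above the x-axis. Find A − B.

191216

A rooted plane tree on 13 nodes has 12 edges, and such trees are counted by C_12. So A = C_12 = 208012.
Paths of 10 up- and 10 down-steps that never dip below the axis are Dyck paths; their count is C_10. So B = C_10 = 16796.
A − B = 208012 − 16796 = 191216.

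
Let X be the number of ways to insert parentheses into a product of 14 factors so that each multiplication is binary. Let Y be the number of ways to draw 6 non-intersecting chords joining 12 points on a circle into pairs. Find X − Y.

Ways to associate a product of 14 factors correspond to binary trees on 14 leaves, so the count is C_13. So X = C_13 = 742900.
Non-crossing perfect matchings of 2n points on a circle are counted by C_n; with 12 points, n = 6. So Y = C_6 = 132.
X − Y = 742900 − 132 = 742768.

742768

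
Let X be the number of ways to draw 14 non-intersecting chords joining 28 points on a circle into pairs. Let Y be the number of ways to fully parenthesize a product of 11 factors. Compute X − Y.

Pairing 28 circle points by 14 non-crossing chords gives C_14 matchings. So X = C_14 = 2674440.
Ways to associate a product of 11 factors correspond to binary trees on 11 leaves, so the count is C_10. So Y = C_10 = 16796.
X − Y = 2674440 − 16796 = 2657644.

2657644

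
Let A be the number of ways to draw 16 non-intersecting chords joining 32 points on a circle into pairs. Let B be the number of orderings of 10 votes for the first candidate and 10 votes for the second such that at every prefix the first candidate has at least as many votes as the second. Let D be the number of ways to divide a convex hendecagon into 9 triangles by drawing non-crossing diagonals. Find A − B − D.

35336012

Non-crossing perfect matchings of 2n points on a circle are counted by C_n; with 32 points, n = 16. So A = C_16 = 35357670.
Reading a vote for the leader as '(' and for the other as ')' turns such a sequence into a balanced string of 10 pairs, so the count is C_10. So B = C_10 = 16796.
Triangulations of a convex m-gon are counted by C_{m−2}; with m = 11 this is C_9. So D = C_9 = 4862.
A − B − D = 35357670 − 16796 − 4862 = 35336012.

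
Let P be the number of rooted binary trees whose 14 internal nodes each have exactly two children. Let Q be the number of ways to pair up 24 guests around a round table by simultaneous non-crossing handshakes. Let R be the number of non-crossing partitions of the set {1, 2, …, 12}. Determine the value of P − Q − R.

The number of full binary trees on 14 internal nodes is the Catalan number C_14. So P = C_14 = 2674440.
Non-crossing handshake pairings of 2n people are counted by C_n; 24 people gives n = 12. So Q = C_12 = 208012.
Non-crossing partitions of an n-element set are counted by C_n; here n = 12. So R = C_12 = 208012.
P − Q − R = 2674440 − 208012 − 208012 = 2258416.

2258416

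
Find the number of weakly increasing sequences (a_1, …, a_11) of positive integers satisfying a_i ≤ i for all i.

58786

Such sub-staircase sequences of length n are counted by C_n; here n = 11.
C_11 = C_10 · 2(2·10+1)/(10+2) = 16796 · 42/12 = 58786.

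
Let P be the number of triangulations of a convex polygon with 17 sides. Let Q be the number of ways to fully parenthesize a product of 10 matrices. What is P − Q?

9689983

Triangulations of a convex m-gon are counted by C_{m−2}; with m = 17 this is C_15. So P = C_15 = 9694845.
Bracketing 10 factors into binary products is counted by C_{10−1} = C_9. So Q = C_9 = 4862.
P − Q = 9694845 − 4862 = 9689983.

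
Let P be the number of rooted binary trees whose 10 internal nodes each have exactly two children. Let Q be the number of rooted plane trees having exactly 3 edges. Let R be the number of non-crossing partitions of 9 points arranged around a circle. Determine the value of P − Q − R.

11929

Full binary trees with n internal nodes are counted by C_n; here n = 10. So P = C_10 = 16796.
A rooted plane tree with 3 edges has 4 nodes, and the count is C_3. So Q = C_3 = 5.
The non-crossing partitions of [9] form a lattice of size C_9. So R = C_9 = 4862.
P − Q − R = 16796 − 5 − 4862 = 11929.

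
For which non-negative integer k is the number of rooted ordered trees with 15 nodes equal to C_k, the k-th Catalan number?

Rooted ordered (plane) trees on m nodes have m−1 edges and are counted by C_{m−1}; m = 15 gives C_14.

14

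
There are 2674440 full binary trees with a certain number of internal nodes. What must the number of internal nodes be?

Full binary trees with n internal nodes are counted by C_n. The Catalan number equal to 2674440 is C_14.

14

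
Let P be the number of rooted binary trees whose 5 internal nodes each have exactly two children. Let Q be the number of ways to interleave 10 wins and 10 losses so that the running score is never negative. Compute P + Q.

16838

The number of full binary trees on 5 internal nodes is the Catalan number C_5. So P = C_5 = 42.
Ballot sequences with n votes each where one side never trails are Dyck words, counted by C_n; here n = 10. So Q = C_10 = 16796.
P + Q = 42 + 16796 = 16838.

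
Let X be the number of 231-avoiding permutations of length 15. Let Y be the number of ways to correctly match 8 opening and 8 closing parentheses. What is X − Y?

9693415

Permutations of [n] avoiding any single length-3 pattern are counted by C_n; here n = 15. So X = C_15 = 9694845.
Balanced strings of n pairs of brackets are counted by C_n; here n = 8. So Y = C_8 = 1430.
X − Y = 9694845 − 1430 = 9693415.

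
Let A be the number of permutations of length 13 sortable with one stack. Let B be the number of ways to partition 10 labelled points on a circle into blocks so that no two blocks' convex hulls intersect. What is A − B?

726104

Stack-sortable permutations are exactly the 231-avoiding ones, counted by C_n; here n = 13. So A = C_13 = 742900.
The non-crossing partitions of [10] form a lattice of size C_10. So B = C_10 = 16796.
A − B = 742900 − 16796 = 726104.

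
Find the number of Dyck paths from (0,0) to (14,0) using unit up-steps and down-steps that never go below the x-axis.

Paths of 7 up- and 7 down-steps that never dip below the axis are Dyck paths; their count is C_7.
C_7 = C(14,7)/8 = 3432/8 = 429.

429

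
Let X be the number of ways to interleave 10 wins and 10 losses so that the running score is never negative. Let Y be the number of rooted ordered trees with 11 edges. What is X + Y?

Ballot sequences with n votes each where one side never trails are Dyck words, counted by C_n; here n = 10. So X = C_10 = 16796.
A rooted plane tree with 11 edges has 12 nodes, and the count is C_11. So Y = C_11 = 58786.
X + Y = 16796 + 58786 = 75582.

75582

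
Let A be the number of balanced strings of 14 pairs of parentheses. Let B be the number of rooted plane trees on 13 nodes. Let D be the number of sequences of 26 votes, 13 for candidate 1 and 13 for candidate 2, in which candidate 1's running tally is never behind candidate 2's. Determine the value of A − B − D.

1723528

A balanced arrangement of 14 bracket pairs is a Dyck word of semilength 14, so the count is C_14. So A = C_14 = 2674440.
A rooted plane tree on 13 nodes has 12 edges, and such trees are counted by C_12. So B = C_12 = 208012.
Reading a vote for the leader as '(' and for the other as ')' turns such a sequence into a balanced string of 13 pairs, so the count is C_13. So D = C_13 = 742900.
A − B − D = 2674440 − 208012 − 742900 = 1723528.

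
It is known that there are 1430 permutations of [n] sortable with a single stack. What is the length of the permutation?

Stack-sortable permutations of [n] are counted by C_n. Since C_8 = 1430, the index is 8.

8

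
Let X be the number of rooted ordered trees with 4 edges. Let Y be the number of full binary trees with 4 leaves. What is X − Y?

A rooted plane tree with 4 edges has 5 nodes, and the count is C_4. So X = C_4 = 14.
A full binary tree with L leaves has L−1 internal nodes and is counted by C_{L−1}; L = 4 gives C_3. So Y = C_3 = 5.
X − Y = 14 − 5 = 9.

9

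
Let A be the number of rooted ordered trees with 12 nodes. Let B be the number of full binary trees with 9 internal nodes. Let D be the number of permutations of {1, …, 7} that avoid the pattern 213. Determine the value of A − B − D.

53495

A rooted plane tree on 12 nodes has 11 edges, and such trees are counted by C_11. So A = C_11 = 58786.
Full binary trees with n internal nodes are counted by C_n; here n = 9. So B = C_9 = 4862.
For any fixed pattern of length 3, the pattern-avoiding permutations of [7] number C_7. So D = C_7 = 429.
A − B − D = 58786 − 4862 − 429 = 53495.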